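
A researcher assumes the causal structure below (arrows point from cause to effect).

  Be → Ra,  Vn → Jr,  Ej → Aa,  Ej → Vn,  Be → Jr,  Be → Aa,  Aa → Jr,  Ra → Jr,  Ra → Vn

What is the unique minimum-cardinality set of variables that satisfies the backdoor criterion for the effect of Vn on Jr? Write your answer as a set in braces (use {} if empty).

Variables eligible for adjustment (non-descendants of Vn, excluding Vn and Jr): {Aa, Be, Ej, Ra}.
Backdoor paths from Vn to Jr:
  P1: Vn <- Ra <- Be -> Aa -> Jr
  P2: Vn <- Ra <- Be -> Jr
  P3: Vn <- Ra -> Jr
  P4: Vn <- Ej -> Aa <- Be -> Ra -> Jr
  P5: Vn <- Ej -> Aa <- Be -> Jr
  P6: Vn <- Ej -> Aa -> Jr
The empty set is not sufficient: P1 (Vn <- Ra <- Be -> Aa -> Jr) has no collider blocking it and no conditioned non-collider, so it is open.
Try {Ej, Ra}:
  P1: blocked at chain node Ra ∈ conditioning set.
  P2: blocked at chain node Ra ∈ conditioning set.
  P3: blocked at fork node Ra ∈ conditioning set.
  P4: blocked at fork node Ej ∈ conditioning set.
  P5: blocked at fork node Ej ∈ conditioning set.
  P6: blocked at fork node Ej ∈ conditioning set.
{Ej, Ra} contains no descendant of Vn and blocks every backdoor path.
Every element of {Ej, Ra} is needed (dropping Ej leaves P6 open; dropping Ra leaves P1 open), so no proper subset is valid.
Among all size-2 subsets of the eligible variables, only {Ej, Ra} blocks every backdoor path, so it is the unique smallest valid adjustment set.

{Ej, Ra}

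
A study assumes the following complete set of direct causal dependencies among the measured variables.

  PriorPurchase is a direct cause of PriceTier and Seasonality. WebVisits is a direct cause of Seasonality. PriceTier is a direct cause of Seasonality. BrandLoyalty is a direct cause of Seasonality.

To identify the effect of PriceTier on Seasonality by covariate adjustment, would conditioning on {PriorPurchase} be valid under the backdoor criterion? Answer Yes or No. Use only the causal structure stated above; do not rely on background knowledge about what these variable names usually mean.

Yes

Backdoor paths from PriceTier to Seasonality (paths whose first edge points into PriceTier):
  P1: PriceTier <- PriorPurchase -> Seasonality
Condition 1 (no descendant of PriceTier in the set): holds — descendants of PriceTier are {Seasonality}; none are in {PriorPurchase}.
Condition 2 (every backdoor path blocked by {PriorPurchase}):
  P1: blocked at fork node PriorPurchase ∈ conditioning set.
{PriorPurchase} satisfies the backdoor criterion.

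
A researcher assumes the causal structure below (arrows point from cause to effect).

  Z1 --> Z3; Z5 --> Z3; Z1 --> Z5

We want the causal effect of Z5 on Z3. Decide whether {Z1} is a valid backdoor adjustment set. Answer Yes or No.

Backdoor paths from Z5 to Z3 (paths whose first edge points into Z5):
  P1: Z5 <- Z1 -> Z3
Condition 1 (no descendant of Z5 in the set): holds — descendants of Z5 are {Z3}; none are in {Z1}.
Condition 2 (every backdoor path blocked by {Z1}):
  P1: blocked at fork node Z1 ∈ conditioning set.
{Z1} satisfies the backdoor criterion.

Yes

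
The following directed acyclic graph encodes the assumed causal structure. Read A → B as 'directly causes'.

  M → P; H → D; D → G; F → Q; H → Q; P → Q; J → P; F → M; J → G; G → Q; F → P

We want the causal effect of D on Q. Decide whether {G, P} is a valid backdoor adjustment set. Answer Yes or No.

No

Backdoor paths from D to Q (paths whose first edge points into D):
  P1: D <- H -> Q
Condition 1 (no descendant of D in the set): FAILS — G is a descendant of D.
Condition 2 (every backdoor path blocked by {G, P}):
  P1: open — no interior node is in the conditioning set.
{G, P} does not satisfy the backdoor criterion.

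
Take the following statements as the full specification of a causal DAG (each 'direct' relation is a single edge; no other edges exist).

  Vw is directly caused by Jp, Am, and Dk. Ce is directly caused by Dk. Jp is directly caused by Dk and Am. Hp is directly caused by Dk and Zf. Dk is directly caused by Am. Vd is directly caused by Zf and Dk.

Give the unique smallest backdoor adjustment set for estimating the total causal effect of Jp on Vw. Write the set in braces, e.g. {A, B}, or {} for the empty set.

Variables eligible for adjustment (non-descendants of Jp, excluding Jp and Vw): {Am, Ce, Dk, Hp, Vd, Zf}.
Backdoor paths from Jp to Vw:
  P1: Jp <- Am -> Dk -> Vw
  P2: Jp <- Am -> Vw
  P3: Jp <- Dk <- Am -> Vw
  P4: Jp <- Dk -> Vw
The empty set is not sufficient: P1 (Jp <- Am -> Dk -> Vw) has no collider blocking it and no conditioned non-collider, so it is open.
Try {Am, Dk}:
  P1: blocked at fork node Am ∈ conditioning set.
  P2: blocked at fork node Am ∈ conditioning set.
  P3: blocked at chain node Dk ∈ conditioning set.
  P4: blocked at fork node Dk ∈ conditioning set.
{Am, Dk} contains no descendant of Jp and blocks every backdoor path.
Every element of {Am, Dk} is needed (dropping Am leaves P2 open; dropping Dk leaves P4 open), so no proper subset is valid.
Among all size-2 subsets of the eligible variables, only {Am, Dk} blocks every backdoor path, so it is the unique smallest valid adjustment set.

{Am, Dk}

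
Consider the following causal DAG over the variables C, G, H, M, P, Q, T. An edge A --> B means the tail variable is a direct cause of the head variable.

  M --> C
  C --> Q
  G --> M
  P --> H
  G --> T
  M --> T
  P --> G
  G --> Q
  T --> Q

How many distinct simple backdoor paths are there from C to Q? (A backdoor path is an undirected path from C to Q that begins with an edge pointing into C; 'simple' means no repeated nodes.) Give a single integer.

4

A backdoor path from C to Q is any simple undirected path whose first edge points into C (i.e. leaves C via a parent).
Parents of C: {M}.
Enumerating:
  P1: C <- M <- G -> T -> Q
  P2: C <- M <- G -> Q
  P3: C <- M -> T <- G -> Q
  P4: C <- M -> T -> Q
That exhausts the simple backdoor paths. Count: 4.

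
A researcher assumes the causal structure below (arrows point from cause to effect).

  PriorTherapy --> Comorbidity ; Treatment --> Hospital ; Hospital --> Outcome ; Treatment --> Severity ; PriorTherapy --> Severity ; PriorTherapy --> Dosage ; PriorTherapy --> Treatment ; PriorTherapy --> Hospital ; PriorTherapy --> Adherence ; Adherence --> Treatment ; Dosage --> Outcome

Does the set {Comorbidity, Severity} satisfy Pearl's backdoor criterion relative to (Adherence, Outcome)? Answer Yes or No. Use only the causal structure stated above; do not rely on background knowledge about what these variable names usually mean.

No

Backdoor paths from Adherence to Outcome (paths whose first edge points into Adherence):
  P1: Adherence <- PriorTherapy -> Treatment -> Hospital -> Outcome
  P2: Adherence <- PriorTherapy -> Dosage -> Outcome
  P3: Adherence <- PriorTherapy -> Severity <- Treatment -> Hospital -> Outcome
  P4: Adherence <- PriorTherapy -> Hospital -> Outcome
Condition 1 (no descendant of Adherence in the set): FAILS — Severity is a descendant of Adherence.
Condition 2 (every backdoor path blocked by {Comorbidity, Severity}):
  P1: open — no interior node is in the conditioning set.
  P2: open — no interior node is in the conditioning set.
  P3: open — collider(s) Severity are conditioned on (or have a conditioned descendant) and no non-collider on the path is in the set.
  P4: open — no interior node is in the conditioning set.
{Comorbidity, Severity} does not satisfy the backdoor criterion.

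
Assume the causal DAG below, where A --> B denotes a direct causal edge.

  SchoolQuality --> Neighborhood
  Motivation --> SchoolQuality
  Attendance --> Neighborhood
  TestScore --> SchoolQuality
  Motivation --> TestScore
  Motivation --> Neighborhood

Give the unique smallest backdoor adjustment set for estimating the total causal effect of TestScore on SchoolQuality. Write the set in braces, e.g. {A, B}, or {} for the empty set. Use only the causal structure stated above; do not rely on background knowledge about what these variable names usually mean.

{Motivation}

Variables eligible for adjustment (non-descendants of TestScore, excluding TestScore and SchoolQuality): {Attendance, Motivation}.
Backdoor paths from TestScore to SchoolQuality:
  P1: TestScore <- Motivation -> SchoolQuality
  P2: TestScore <- Motivation -> Neighborhood <- SchoolQuality
The empty set is not sufficient: P1 (TestScore <- Motivation -> SchoolQuality) has no collider blocking it and no conditioned non-collider, so it is open.
Try {Motivation}:
  P1: blocked at fork node Motivation ∈ conditioning set.
  P2: blocked at fork node Motivation ∈ conditioning set.
{Motivation} contains no descendant of TestScore and blocks every backdoor path.
No other singleton works — e.g. {Attendance} leaves P1 open — so {Motivation} is the unique smallest valid adjustment set.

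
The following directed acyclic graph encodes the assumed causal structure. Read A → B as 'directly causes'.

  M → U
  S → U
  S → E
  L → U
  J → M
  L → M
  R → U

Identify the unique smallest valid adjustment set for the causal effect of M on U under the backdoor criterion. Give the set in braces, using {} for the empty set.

{L}

Variables eligible for adjustment (non-descendants of M, excluding M and U): {E, J, L, R, S}.
Backdoor paths from M to U:
  P1: M <- L -> U
The empty set is not sufficient: P1 (M <- L -> U) has no collider blocking it and no conditioned non-collider, so it is open.
Try {L}:
  P1: blocked at fork node L ∈ conditioning set.
{L} contains no descendant of M and blocks every backdoor path.
No other singleton works — e.g. {S} leaves P1 open — so {L} is the unique smallest valid adjustment set.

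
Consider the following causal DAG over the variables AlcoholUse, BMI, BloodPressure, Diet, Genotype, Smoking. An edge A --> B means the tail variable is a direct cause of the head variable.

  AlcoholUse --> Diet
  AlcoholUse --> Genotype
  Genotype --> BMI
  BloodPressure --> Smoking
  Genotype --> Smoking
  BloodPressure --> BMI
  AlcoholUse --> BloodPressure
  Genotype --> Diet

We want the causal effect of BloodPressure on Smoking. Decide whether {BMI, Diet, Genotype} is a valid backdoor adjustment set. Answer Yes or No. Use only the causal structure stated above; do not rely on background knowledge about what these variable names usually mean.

No

Backdoor paths from BloodPressure to Smoking (paths whose first edge points into BloodPressure):
  P1: BloodPressure <- AlcoholUse -> Genotype -> Smoking
  P2: BloodPressure <- AlcoholUse -> Diet <- Genotype -> Smoking
Condition 1 (no descendant of BloodPressure in the set): FAILS — BMI is a descendant of BloodPressure.
Condition 2 (every backdoor path blocked by {BMI, Diet, Genotype}):
  P1: blocked at chain node Genotype ∈ conditioning set.
  P2: blocked at fork node Genotype ∈ conditioning set.
{BMI, Diet, Genotype} does not satisfy the backdoor criterion.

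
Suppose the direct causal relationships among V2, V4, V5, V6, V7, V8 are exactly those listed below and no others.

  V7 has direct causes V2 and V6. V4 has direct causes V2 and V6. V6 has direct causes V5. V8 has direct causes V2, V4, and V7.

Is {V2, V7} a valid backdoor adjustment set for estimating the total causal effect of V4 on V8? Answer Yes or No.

Backdoor paths from V4 to V8 (paths whose first edge points into V4):
  P1: V4 <- V2 -> V7 -> V8
  P2: V4 <- V2 -> V8
  P3: V4 <- V6 -> V7 <- V2 -> V8
  P4: V4 <- V6 -> V7 -> V8
Condition 1 (no descendant of V4 in the set): holds — descendants of V4 are {V8}; none are in {V2, V7}.
Condition 2 (every backdoor path blocked by {V2, V7}):
  P1: blocked at fork node V2 ∈ conditioning set.
  P2: blocked at fork node V2 ∈ conditioning set.
  P3: blocked at fork node V2 ∈ conditioning set.
  P4: blocked at chain node V7 ∈ conditioning set.
{V2, V7} satisfies the backdoor criterion.

Yes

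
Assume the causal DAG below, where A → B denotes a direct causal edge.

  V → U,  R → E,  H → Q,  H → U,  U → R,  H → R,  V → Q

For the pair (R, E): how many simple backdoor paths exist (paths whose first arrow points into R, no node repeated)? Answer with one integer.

A backdoor path from R to E is any simple undirected path whose first edge points into R (i.e. leaves R via a parent).
Parents of R: {H, U}.
No simple path from any parent of R reaches E without revisiting R, so there are no backdoor paths.

0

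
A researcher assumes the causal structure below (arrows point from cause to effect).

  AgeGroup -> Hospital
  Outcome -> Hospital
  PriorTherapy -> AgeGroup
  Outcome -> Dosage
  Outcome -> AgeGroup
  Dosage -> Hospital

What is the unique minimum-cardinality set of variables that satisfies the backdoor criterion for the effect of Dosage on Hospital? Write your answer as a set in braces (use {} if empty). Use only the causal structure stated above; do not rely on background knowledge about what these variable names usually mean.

Variables eligible for adjustment (non-descendants of Dosage, excluding Dosage and Hospital): {AgeGroup, Outcome, PriorTherapy}.
Backdoor paths from Dosage to Hospital:
  P1: Dosage <- Outcome -> AgeGroup -> Hospital
  P2: Dosage <- Outcome -> Hospital
The empty set is not sufficient: P1 (Dosage <- Outcome -> AgeGroup -> Hospital) has no collider blocking it and no conditioned non-collider, so it is open.
Try {Outcome}:
  P1: blocked at fork node Outcome ∈ conditioning set.
  P2: blocked at fork node Outcome ∈ conditioning set.
{Outcome} contains no descendant of Dosage and blocks every backdoor path.
No other singleton works — e.g. {PriorTherapy} leaves P1 open — so {Outcome} is the unique smallest valid adjustment set.

{Outcome}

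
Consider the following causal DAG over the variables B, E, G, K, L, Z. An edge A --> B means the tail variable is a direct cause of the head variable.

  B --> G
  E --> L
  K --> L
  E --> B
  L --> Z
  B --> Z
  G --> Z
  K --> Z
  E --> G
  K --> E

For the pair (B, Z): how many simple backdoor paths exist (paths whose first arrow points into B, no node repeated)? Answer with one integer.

A backdoor path from B to Z is any simple undirected path whose first edge points into B (i.e. leaves B via a parent).
Parents of B: {E}.
Enumerating:
  P1: B <- E <- K -> L -> Z
  P2: B <- E <- K -> Z
  P3: B <- E -> L <- K -> Z
  P4: B <- E -> L -> Z
  P5: B <- E -> G -> Z
That exhausts the simple backdoor paths. Count: 5.

5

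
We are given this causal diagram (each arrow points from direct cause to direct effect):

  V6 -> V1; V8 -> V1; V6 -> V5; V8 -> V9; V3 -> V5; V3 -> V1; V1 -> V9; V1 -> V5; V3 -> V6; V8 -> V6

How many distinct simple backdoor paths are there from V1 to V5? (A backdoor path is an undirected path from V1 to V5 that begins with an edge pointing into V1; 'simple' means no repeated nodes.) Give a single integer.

A backdoor path from V1 to V5 is any simple undirected path whose first edge points into V1 (i.e. leaves V1 via a parent).
Parents of V1: {V3, V6, V8}.
Enumerating:
  P1: V1 <- V3 -> V6 -> V5
  P2: V1 <- V3 -> V5
  P3: V1 <- V8 -> V6 <- V3 -> V5
  P4: V1 <- V8 -> V6 -> V5
  P5: V1 <- V6 <- V3 -> V5
  P6: V1 <- V6 -> V5
That exhausts the simple backdoor paths. Count: 6.

6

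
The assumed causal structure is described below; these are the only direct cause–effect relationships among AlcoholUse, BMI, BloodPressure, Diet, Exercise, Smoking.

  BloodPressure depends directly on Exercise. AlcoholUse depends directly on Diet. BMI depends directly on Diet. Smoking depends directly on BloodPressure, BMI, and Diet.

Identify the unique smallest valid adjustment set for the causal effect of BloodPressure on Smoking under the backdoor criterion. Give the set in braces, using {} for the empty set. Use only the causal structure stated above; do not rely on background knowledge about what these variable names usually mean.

{}

Variables eligible for adjustment (non-descendants of BloodPressure, excluding BloodPressure and Smoking): {AlcoholUse, BMI, Diet, Exercise}.
Backdoor paths from BloodPressure to Smoking:
  (none)
With no backdoor paths the empty set already satisfies the criterion, and it is trivially minimal.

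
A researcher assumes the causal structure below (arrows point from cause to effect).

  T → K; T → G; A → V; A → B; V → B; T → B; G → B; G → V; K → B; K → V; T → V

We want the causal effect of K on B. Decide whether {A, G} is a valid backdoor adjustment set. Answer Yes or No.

No

Backdoor paths from K to B (paths whose first edge points into K):
  P1: K <- T -> G -> V <- A -> B
  P2: K <- T -> G -> V -> B
  P3: K <- T -> G -> B
  P4: K <- T -> V <- A -> B
  P5: K <- T -> V <- G -> B
  P6: K <- T -> V -> B
  P7: K <- T -> B
Condition 1 (no descendant of K in the set): holds — descendants of K are {B, V}; none are in {A, G}.
Condition 2 (every backdoor path blocked by {A, G}):
  P1: blocked at chain node G ∈ conditioning set.
  P2: blocked at chain node G ∈ conditioning set.
  P3: blocked at chain node G ∈ conditioning set.
  P4: blocked at collider V (neither it nor any descendant is in the conditioning set).
  P5: blocked at collider V (neither it nor any descendant is in the conditioning set).
  P6: open — no interior node is in the conditioning set.
  P7: open — no interior node is in the conditioning set.
{A, G} does not satisfy the backdoor criterion.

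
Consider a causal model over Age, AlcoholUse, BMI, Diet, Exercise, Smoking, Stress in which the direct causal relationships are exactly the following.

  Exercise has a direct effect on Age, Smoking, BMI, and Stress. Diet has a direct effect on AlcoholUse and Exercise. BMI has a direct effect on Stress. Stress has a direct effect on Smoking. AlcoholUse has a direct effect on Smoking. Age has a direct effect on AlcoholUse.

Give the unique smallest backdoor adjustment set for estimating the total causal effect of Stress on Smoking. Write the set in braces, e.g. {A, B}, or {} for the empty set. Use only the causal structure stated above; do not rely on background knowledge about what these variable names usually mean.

Variables eligible for adjustment (non-descendants of Stress, excluding Stress and Smoking): {Age, AlcoholUse, BMI, Diet, Exercise}.
Backdoor paths from Stress to Smoking:
  P1: Stress <- Exercise <- Diet -> AlcoholUse -> Smoking
  P2: Stress <- Exercise -> Age -> AlcoholUse -> Smoking
  P3: Stress <- Exercise -> Smoking
  P4: Stress <- BMI <- Exercise <- Diet -> AlcoholUse -> Smoking
  P5: Stress <- BMI <- Exercise -> Age -> AlcoholUse -> Smoking
  P6: Stress <- BMI <- Exercise -> Smoking
The empty set is not sufficient: P1 (Stress <- Exercise <- Diet -> AlcoholUse -> Smoking) has no collider blocking it and no conditioned non-collider, so it is open.
Try {Exercise}:
  P1: blocked at chain node Exercise ∈ conditioning set.
  P2: blocked at fork node Exercise ∈ conditioning set.
  P3: blocked at fork node Exercise ∈ conditioning set.
  P4: blocked at chain node Exercise ∈ conditioning set.
  P5: blocked at fork node Exercise ∈ conditioning set.
  P6: blocked at fork node Exercise ∈ conditioning set.
{Exercise} contains no descendant of Stress and blocks every backdoor path.
No other singleton works — e.g. {Diet} leaves P2 open — so {Exercise} is the unique smallest valid adjustment set.

{Exercise}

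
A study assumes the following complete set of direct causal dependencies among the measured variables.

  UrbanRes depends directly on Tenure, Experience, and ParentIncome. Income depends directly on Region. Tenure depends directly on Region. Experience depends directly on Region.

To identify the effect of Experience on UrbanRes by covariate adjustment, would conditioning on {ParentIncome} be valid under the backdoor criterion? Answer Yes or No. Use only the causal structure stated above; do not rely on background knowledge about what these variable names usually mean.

No

Backdoor paths from Experience to UrbanRes (paths whose first edge points into Experience):
  P1: Experience <- Region -> Tenure -> UrbanRes
Condition 1 (no descendant of Experience in the set): holds — descendants of Experience are {UrbanRes}; none are in {ParentIncome}.
Condition 2 (every backdoor path blocked by {ParentIncome}):
  P1: open — no interior node is in the conditioning set.
{ParentIncome} does not satisfy the backdoor criterion.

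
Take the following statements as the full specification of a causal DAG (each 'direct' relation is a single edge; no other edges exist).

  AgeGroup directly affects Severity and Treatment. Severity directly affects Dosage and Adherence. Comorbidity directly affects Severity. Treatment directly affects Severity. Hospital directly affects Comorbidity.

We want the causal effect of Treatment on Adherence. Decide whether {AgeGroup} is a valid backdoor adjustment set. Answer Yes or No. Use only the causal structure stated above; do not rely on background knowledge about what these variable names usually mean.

Yes

Backdoor paths from Treatment to Adherence (paths whose first edge points into Treatment):
  P1: Treatment <- AgeGroup -> Severity -> Adherence
Condition 1 (no descendant of Treatment in the set): holds — descendants of Treatment are {Adherence, Dosage, Severity}; none are in {AgeGroup}.
Condition 2 (every backdoor path blocked by {AgeGroup}):
  P1: blocked at fork node AgeGroup ∈ conditioning set.
{AgeGroup} satisfies the backdoor criterion.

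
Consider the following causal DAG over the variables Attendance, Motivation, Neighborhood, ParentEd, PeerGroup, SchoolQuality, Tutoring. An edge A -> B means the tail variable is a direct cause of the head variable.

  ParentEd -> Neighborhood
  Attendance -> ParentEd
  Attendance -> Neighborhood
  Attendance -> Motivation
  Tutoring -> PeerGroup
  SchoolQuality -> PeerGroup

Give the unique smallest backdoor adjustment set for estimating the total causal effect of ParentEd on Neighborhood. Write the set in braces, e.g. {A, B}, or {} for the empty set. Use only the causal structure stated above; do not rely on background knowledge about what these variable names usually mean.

{Attendance}

Variables eligible for adjustment (non-descendants of ParentEd, excluding ParentEd and Neighborhood): {Attendance, Motivation, PeerGroup, SchoolQuality, Tutoring}.
Backdoor paths from ParentEd to Neighborhood:
  P1: ParentEd <- Attendance -> Neighborhood
The empty set is not sufficient: P1 (ParentEd <- Attendance -> Neighborhood) has no collider blocking it and no conditioned non-collider, so it is open.
Try {Attendance}:
  P1: blocked at fork node Attendance ∈ conditioning set.
{Attendance} contains no descendant of ParentEd and blocks every backdoor path.
No other singleton works — e.g. {Motivation} leaves P1 open — so {Attendance} is the unique smallest valid adjustment set.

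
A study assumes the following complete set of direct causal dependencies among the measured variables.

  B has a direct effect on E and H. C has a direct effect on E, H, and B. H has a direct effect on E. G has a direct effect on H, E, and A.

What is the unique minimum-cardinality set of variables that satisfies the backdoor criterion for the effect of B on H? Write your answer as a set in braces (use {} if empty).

Variables eligible for adjustment (non-descendants of B, excluding B and H): {A, C, G}.
Backdoor paths from B to H:
  P1: B <- C -> H
  P2: B <- C -> E <- G -> H
  P3: B <- C -> E <- H
The empty set is not sufficient: P1 (B <- C -> H) has no collider blocking it and no conditioned non-collider, so it is open.
Try {C}:
  P1: blocked at fork node C ∈ conditioning set.
  P2: blocked at fork node C ∈ conditioning set.
  P3: blocked at fork node C ∈ conditioning set.
{C} contains no descendant of B and blocks every backdoor path.
No other singleton works — e.g. {G} leaves P1 open — so {C} is the unique smallest valid adjustment set.

{C}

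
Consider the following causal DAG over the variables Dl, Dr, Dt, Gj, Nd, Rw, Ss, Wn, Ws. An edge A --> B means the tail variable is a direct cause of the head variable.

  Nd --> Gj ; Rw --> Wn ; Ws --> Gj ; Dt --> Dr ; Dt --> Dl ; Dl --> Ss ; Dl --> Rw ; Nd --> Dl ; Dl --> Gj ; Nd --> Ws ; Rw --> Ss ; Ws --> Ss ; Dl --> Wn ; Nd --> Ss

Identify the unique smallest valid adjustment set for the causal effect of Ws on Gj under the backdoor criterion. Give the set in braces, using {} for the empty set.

Variables eligible for adjustment (non-descendants of Ws, excluding Ws and Gj): {Dl, Dr, Dt, Nd, Rw, Wn}.
Backdoor paths from Ws to Gj:
  P1: Ws <- Nd -> Dl -> Gj
  P2: Ws <- Nd -> Ss <- Dl -> Gj
  P3: Ws <- Nd -> Ss <- Rw <- Dl -> Gj
  P4: Ws <- Nd -> Ss <- Rw -> Wn <- Dl -> Gj
  P5: Ws <- Nd -> Gj
The empty set is not sufficient: P1 (Ws <- Nd -> Dl -> Gj) has no collider blocking it and no conditioned non-collider, so it is open.
Try {Nd}:
  P1: blocked at fork node Nd ∈ conditioning set.
  P2: blocked at fork node Nd ∈ conditioning set.
  P3: blocked at fork node Nd ∈ conditioning set.
  P4: blocked at fork node Nd ∈ conditioning set.
  P5: blocked at fork node Nd ∈ conditioning set.
{Nd} contains no descendant of Ws and blocks every backdoor path.
No other singleton works — e.g. {Dt} leaves P1 open — so {Nd} is the unique smallest valid adjustment set.

{Nd}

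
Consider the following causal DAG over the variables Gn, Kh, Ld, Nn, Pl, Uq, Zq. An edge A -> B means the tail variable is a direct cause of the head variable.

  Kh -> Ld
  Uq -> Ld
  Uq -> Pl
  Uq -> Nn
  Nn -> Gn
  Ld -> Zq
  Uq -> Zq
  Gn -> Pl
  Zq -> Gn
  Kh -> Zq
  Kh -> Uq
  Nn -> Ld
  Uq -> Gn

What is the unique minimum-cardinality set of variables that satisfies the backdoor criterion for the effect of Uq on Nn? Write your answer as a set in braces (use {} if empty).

Variables eligible for adjustment (non-descendants of Uq, excluding Uq and Nn): {Kh}.
Backdoor paths from Uq to Nn:
  P1: Uq <- Kh -> Ld <- Nn
  P2: Uq <- Kh -> Ld -> Zq -> Gn <- Nn
  P3: Uq <- Kh -> Zq <- Ld <- Nn
  P4: Uq <- Kh -> Zq -> Gn <- Nn
Each backdoor path contains an unconditioned collider, so every path is already blocked with the empty conditioning set:
  P1: blocked at collider Ld (neither it nor any descendant is in the conditioning set).
  P2: blocked at collider Gn (neither it nor any descendant is in the conditioning set).
  P3: blocked at collider Zq (neither it nor any descendant is in the conditioning set).
  P4: blocked at collider Gn (neither it nor any descendant is in the conditioning set).
The empty set is therefore the unique smallest valid set.

{}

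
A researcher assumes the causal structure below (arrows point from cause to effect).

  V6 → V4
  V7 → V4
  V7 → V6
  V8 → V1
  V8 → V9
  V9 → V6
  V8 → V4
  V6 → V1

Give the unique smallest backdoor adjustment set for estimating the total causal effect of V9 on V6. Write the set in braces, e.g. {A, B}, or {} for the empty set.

{}

Variables eligible for adjustment (non-descendants of V9, excluding V9 and V6): {V7, V8}.
Backdoor paths from V9 to V6:
  P1: V9 <- V8 -> V4 <- V7 -> V6
  P2: V9 <- V8 -> V4 <- V6
  P3: V9 <- V8 -> V1 <- V6
Each backdoor path contains an unconditioned collider, so every path is already blocked with the empty conditioning set:
  P1: blocked at collider V4 (neither it nor any descendant is in the conditioning set).
  P2: blocked at collider V4 (neither it nor any descendant is in the conditioning set).
  P3: blocked at collider V1 (neither it nor any descendant is in the conditioning set).
The empty set is therefore the unique smallest valid set.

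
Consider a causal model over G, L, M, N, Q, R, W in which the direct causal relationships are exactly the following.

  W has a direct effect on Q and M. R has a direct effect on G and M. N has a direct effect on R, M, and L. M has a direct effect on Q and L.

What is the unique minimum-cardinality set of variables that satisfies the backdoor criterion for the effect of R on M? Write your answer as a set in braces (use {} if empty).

{N}

Variables eligible for adjustment (non-descendants of R, excluding R and M): {N, W}.
Backdoor paths from R to M:
  P1: R <- N -> M
  P2: R <- N -> L <- M
The empty set is not sufficient: P1 (R <- N -> M) has no collider blocking it and no conditioned non-collider, so it is open.
Try {N}:
  P1: blocked at fork node N ∈ conditioning set.
  P2: blocked at fork node N ∈ conditioning set.
{N} contains no descendant of R and blocks every backdoor path.
No other singleton works — e.g. {W} leaves P1 open — so {N} is the unique smallest valid adjustment set.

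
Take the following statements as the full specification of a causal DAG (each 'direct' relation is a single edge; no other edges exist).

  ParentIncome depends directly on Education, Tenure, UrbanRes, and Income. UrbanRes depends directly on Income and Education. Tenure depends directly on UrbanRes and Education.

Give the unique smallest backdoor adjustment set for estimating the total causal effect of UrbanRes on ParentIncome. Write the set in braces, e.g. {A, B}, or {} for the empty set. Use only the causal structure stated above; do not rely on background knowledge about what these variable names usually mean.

{Education, Income}

Variables eligible for adjustment (non-descendants of UrbanRes, excluding UrbanRes and ParentIncome): {Education, Income}.
Backdoor paths from UrbanRes to ParentIncome:
  P1: UrbanRes <- Income -> ParentIncome
  P2: UrbanRes <- Education -> Tenure -> ParentIncome
  P3: UrbanRes <- Education -> ParentIncome
The empty set is not sufficient: P1 (UrbanRes <- Income -> ParentIncome) has no collider blocking it and no conditioned non-collider, so it is open.
Try {Education, Income}:
  P1: blocked at fork node Income ∈ conditioning set.
  P2: blocked at fork node Education ∈ conditioning set.
  P3: blocked at fork node Education ∈ conditioning set.
{Education, Income} contains no descendant of UrbanRes and blocks every backdoor path.
Every element of {Education, Income} is needed (dropping Education leaves P2 open; dropping Income leaves P1 open), so no proper subset is valid.
Among all size-2 subsets of the eligible variables, only {Education, Income} blocks every backdoor path, so it is the unique smallest valid adjustment set.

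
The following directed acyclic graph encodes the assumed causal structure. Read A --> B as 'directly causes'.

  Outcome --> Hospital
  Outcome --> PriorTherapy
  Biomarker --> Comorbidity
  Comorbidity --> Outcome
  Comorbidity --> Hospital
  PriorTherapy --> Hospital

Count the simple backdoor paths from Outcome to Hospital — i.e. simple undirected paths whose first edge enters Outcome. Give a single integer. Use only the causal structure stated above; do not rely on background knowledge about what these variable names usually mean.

A backdoor path from Outcome to Hospital is any simple undirected path whose first edge points into Outcome (i.e. leaves Outcome via a parent).
Parents of Outcome: {Comorbidity}.
Enumerating:
  P1: Outcome <- Comorbidity -> Hospital
That exhausts the simple backdoor paths. Count: 1.

1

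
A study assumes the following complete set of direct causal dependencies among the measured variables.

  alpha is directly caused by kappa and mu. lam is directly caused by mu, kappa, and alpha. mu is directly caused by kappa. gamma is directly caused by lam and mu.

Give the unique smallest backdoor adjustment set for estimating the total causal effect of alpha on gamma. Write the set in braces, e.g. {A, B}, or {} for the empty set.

Variables eligible for adjustment (non-descendants of alpha, excluding alpha and gamma): {kappa, mu}.
Backdoor paths from alpha to gamma:
  P1: alpha <- kappa -> mu -> lam -> gamma
  P2: alpha <- kappa -> mu -> gamma
  P3: alpha <- kappa -> lam <- mu -> gamma
  P4: alpha <- kappa -> lam -> gamma
  P5: alpha <- mu <- kappa -> lam -> gamma
  P6: alpha <- mu -> lam -> gamma
  P7: alpha <- mu -> gamma
The empty set is not sufficient: P1 (alpha <- kappa -> mu -> lam -> gamma) has no collider blocking it and no conditioned non-collider, so it is open.
Try {kappa, mu}:
  P1: blocked at fork node kappa ∈ conditioning set.
  P2: blocked at fork node kappa ∈ conditioning set.
  P3: blocked at fork node kappa ∈ conditioning set.
  P4: blocked at fork node kappa ∈ conditioning set.
  P5: blocked at chain node mu ∈ conditioning set.
  P6: blocked at fork node mu ∈ conditioning set.
  P7: blocked at fork node mu ∈ conditioning set.
{kappa, mu} contains no descendant of alpha and blocks every backdoor path.
Every element of {kappa, mu} is needed (dropping kappa leaves P4 open; dropping mu leaves P6 open), so no proper subset is valid.
Among all size-2 subsets of the eligible variables, only {kappa, mu} blocks every backdoor path, so it is the unique smallest valid adjustment set.

{kappa, mu}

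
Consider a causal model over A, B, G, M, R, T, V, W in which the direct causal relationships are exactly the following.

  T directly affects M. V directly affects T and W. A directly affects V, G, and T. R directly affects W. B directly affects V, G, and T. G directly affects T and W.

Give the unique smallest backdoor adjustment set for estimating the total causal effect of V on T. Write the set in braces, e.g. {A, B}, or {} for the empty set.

Variables eligible for adjustment (non-descendants of V, excluding V and T): {A, B, G, R}.
Backdoor paths from V to T:
  P1: V <- A -> G <- B -> T
  P2: V <- A -> G -> T
  P3: V <- A -> T
  P4: V <- B -> G <- A -> T
  P5: V <- B -> G -> T
  P6: V <- B -> T
The empty set is not sufficient: P2 (V <- A -> G -> T) has no collider blocking it and no conditioned non-collider, so it is open.
Try {A, B}:
  P1: blocked at fork node A ∈ conditioning set.
  P2: blocked at fork node A ∈ conditioning set.
  P3: blocked at fork node A ∈ conditioning set.
  P4: blocked at fork node B ∈ conditioning set.
  P5: blocked at fork node B ∈ conditioning set.
  P6: blocked at fork node B ∈ conditioning set.
{A, B} contains no descendant of V and blocks every backdoor path.
Every element of {A, B} is needed (dropping A leaves P2 open; dropping B leaves P5 open), so no proper subset is valid.
Among all size-2 subsets of the eligible variables, only {A, B} blocks every backdoor path, so it is the unique smallest valid adjustment set.

{A, B}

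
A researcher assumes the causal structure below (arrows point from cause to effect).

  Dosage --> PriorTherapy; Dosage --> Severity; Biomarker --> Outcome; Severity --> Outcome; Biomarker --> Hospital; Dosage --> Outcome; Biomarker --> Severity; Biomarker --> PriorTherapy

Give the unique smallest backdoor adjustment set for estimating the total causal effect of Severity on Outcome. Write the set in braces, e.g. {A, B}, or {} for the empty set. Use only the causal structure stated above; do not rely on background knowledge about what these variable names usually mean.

{Biomarker, Dosage}

Variables eligible for adjustment (non-descendants of Severity, excluding Severity and Outcome): {Biomarker, Dosage, Hospital, PriorTherapy}.
Backdoor paths from Severity to Outcome:
  P1: Severity <- Dosage -> Outcome
  P2: Severity <- Dosage -> PriorTherapy <- Biomarker -> Outcome
  P3: Severity <- Biomarker -> Outcome
  P4: Severity <- Biomarker -> PriorTherapy <- Dosage -> Outcome
The empty set is not sufficient: P1 (Severity <- Dosage -> Outcome) has no collider blocking it and no conditioned non-collider, so it is open.
Try {Biomarker, Dosage}:
  P1: blocked at fork node Dosage ∈ conditioning set.
  P2: blocked at fork node Dosage ∈ conditioning set.
  P3: blocked at fork node Biomarker ∈ conditioning set.
  P4: blocked at fork node Biomarker ∈ conditioning set.
{Biomarker, Dosage} contains no descendant of Severity and blocks every backdoor path.
Every element of {Biomarker, Dosage} is needed (dropping Biomarker leaves P3 open; dropping Dosage leaves P1 open), so no proper subset is valid.
Among all size-2 subsets of the eligible variables, only {Biomarker, Dosage} blocks every backdoor path, so it is the unique smallest valid adjustment set.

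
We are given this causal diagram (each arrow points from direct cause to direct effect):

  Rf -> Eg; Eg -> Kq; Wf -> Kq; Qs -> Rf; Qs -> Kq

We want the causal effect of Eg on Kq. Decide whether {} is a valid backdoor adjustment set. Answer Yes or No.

No

Backdoor paths from Eg to Kq (paths whose first edge points into Eg):
  P1: Eg <- Rf <- Qs -> Kq
Condition 1 (no descendant of Eg in the set): holds — descendants of Eg are {Kq}; none are in {}.
Condition 2 (every backdoor path blocked by {}):
  P1: open — no interior node is in the conditioning set.
{} does not satisfy the backdoor criterion.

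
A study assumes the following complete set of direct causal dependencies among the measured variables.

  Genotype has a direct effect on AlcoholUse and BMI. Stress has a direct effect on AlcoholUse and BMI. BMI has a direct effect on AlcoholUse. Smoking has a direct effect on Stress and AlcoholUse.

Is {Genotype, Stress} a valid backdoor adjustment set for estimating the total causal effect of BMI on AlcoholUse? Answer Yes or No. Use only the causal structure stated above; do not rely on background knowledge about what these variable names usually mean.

Backdoor paths from BMI to AlcoholUse (paths whose first edge points into BMI):
  P1: BMI <- Genotype -> AlcoholUse
  P2: BMI <- Stress <- Smoking -> AlcoholUse
  P3: BMI <- Stress -> AlcoholUse
Condition 1 (no descendant of BMI in the set): holds — descendants of BMI are {AlcoholUse}; none are in {Genotype, Stress}.
Condition 2 (every backdoor path blocked by {Genotype, Stress}):
  P1: blocked at fork node Genotype ∈ conditioning set.
  P2: blocked at chain node Stress ∈ conditioning set.
  P3: blocked at fork node Stress ∈ conditioning set.
{Genotype, Stress} satisfies the backdoor criterion.

Yes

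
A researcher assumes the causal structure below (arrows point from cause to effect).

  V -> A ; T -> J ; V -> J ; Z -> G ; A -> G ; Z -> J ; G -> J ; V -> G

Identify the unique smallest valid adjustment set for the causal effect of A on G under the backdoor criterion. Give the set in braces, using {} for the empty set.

Variables eligible for adjustment (non-descendants of A, excluding A and G): {T, V, Z}.
Backdoor paths from A to G:
  P1: A <- V -> G
  P2: A <- V -> J <- Z -> G
  P3: A <- V -> J <- G
The empty set is not sufficient: P1 (A <- V -> G) has no collider blocking it and no conditioned non-collider, so it is open.
Try {V}:
  P1: blocked at fork node V ∈ conditioning set.
  P2: blocked at fork node V ∈ conditioning set.
  P3: blocked at fork node V ∈ conditioning set.
{V} contains no descendant of A and blocks every backdoor path.
No other singleton works — e.g. {Z} leaves P1 open — so {V} is the unique smallest valid adjustment set.

{V}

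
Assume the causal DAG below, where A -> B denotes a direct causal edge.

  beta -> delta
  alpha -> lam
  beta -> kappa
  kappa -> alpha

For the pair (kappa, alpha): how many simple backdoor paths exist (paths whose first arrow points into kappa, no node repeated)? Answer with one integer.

0

A backdoor path from kappa to alpha is any simple undirected path whose first edge points into kappa (i.e. leaves kappa via a parent).
Parents of kappa: {beta}.
No simple path from any parent of kappa reaches alpha without revisiting kappa, so there are no backdoor paths.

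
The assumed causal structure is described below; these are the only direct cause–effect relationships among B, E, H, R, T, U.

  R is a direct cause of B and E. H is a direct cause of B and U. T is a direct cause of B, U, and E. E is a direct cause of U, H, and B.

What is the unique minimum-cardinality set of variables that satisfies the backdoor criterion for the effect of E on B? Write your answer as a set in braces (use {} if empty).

{R, T}

Variables eligible for adjustment (non-descendants of E, excluding E and B): {R, T}.
Backdoor paths from E to B:
  P1: E <- T -> B
  P2: E <- T -> U <- H -> B
  P3: E <- R -> B
The empty set is not sufficient: P1 (E <- T -> B) has no collider blocking it and no conditioned non-collider, so it is open.
Try {R, T}:
  P1: blocked at fork node T ∈ conditioning set.
  P2: blocked at fork node T ∈ conditioning set.
  P3: blocked at fork node R ∈ conditioning set.
{R, T} contains no descendant of E and blocks every backdoor path.
Every element of {R, T} is needed (dropping R leaves P3 open; dropping T leaves P1 open), so no proper subset is valid.
Among all size-2 subsets of the eligible variables, only {R, T} blocks every backdoor path, so it is the unique smallest valid adjustment set.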